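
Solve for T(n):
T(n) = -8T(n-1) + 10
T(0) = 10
First-order linear non-homogeneous.
Homogeneous solution: T_h(n) = A·(-8)^n.
Try constant particular solution T_p = K: K = -8K + 10 ⇒ K = \frac{10}{9}.
General: T(n) = A·(-8)^n + \frac{10}{9}.
Apply T(0) = 10: A + \frac{10}{9} = 10 ⇒ A = \frac{80}{9}.
So T(n) = \frac{80 \left(-8\right)^{n}}{9} + \frac{10}{9}.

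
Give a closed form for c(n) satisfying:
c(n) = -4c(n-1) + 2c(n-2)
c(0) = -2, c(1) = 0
Characteristic equation: x² + 4x - 2 = 0.
Discriminant Δ = (-4)² + 4·(2) = 24.
Roots r₁,₂ = (-4 ± √24)/2, so r₁ = -2 + \sqrt{6}, r₂ = - \sqrt{6} - 2.
General solution: c(n) = A·r₁^n + B·r₂^n.
From the initial conditions, A + B = -2 and r₁A + r₂B = 0.
Since r₁ - r₂ = √24: A = (0 - (-2)r₂)/√24 = -1 - \frac{\sqrt{6}}{3}, and B = -2 - A = -1 + \frac{\sqrt{6}}{3}.
So c(n) = \left(-1 - \frac{\sqrt{6}}{3}\right)\left(-2 + \sqrt{6}\right)^n + \left(-1 + \frac{\sqrt{6}}{3}\right)\left(- \sqrt{6} - 2\right)^n.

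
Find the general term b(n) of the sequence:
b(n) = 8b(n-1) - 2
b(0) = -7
First-order linear non-homogeneous.
Homogeneous solution: b_h(n) = A·(8)^n.
Try constant particular solution b_p = K: K = 8K - 2 ⇒ K = \frac{2}{7}.
General: b(n) = A·(8)^n + \frac{2}{7}.
Apply b(0) = -7: A + \frac{2}{7} = -7 ⇒ A = - \frac{51}{7}.
So b(n) = \frac{2}{7} - \frac{51 \cdot 8^{n}}{7}.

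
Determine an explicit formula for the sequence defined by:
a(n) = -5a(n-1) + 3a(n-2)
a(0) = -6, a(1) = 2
Characteristic equation: x² + 5x - 3 = 0.
Discriminant Δ = (-5)² + 4·(3) = 37.
Roots r₁,₂ = (-5 ± √37)/2, so r₁ = - \frac{5}{2} + \frac{\sqrt{37}}{2}, r₂ = - \frac{\sqrt{37}}{2} - \frac{5}{2}.
General solution: a(n) = A·r₁^n + B·r₂^n.
From the initial conditions, A + B = -6 and r₁A + r₂B = 2.
Since r₁ - r₂ = √37: A = (2 - (-6)r₂)/√37 = -3 - \frac{13 \sqrt{37}}{37}, and B = -6 - A = -3 + \frac{13 \sqrt{37}}{37}.
So a(n) = \left(-3 - \frac{13 \sqrt{37}}{37}\right)\left(- \frac{5}{2} + \frac{\sqrt{37}}{2}\right)^n + \left(-3 + \frac{13 \sqrt{37}}{37}\right)\left(- \frac{\sqrt{37}}{2} - \frac{5}{2}\right)^n.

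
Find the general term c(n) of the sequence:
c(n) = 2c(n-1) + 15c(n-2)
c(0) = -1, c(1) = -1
Characteristic equation: x² - 2x - 15 = 0, which factors as (x - (5))(x - (-3)) = 0.
Roots r₁ = 5, r₂ = -3 (distinct).
General solution: c(n) = A·(5)^n + B·(-3)^n.
From c(0) = -1: A + B = -1.
From c(1) = -1: 5A - 3B = -1.
Solving: A = - \frac{1}{2}, B = - \frac{1}{2}.
So c(n) = - \frac{\left(-3\right)^{n}}{2} - \frac{5^{n}}{2}.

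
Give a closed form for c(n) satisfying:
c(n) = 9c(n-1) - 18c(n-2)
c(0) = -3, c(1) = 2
Characteristic equation: x² - 9x + 18 = 0, which factors as (x - (3))(x - (6)) = 0.
Roots r₁ = 3, r₂ = 6 (distinct).
General solution: c(n) = A·(3)^n + B·(6)^n.
From c(0) = -3: A + B = -3.
From c(1) = 2: 3A + 6B = 2.
Solving: A = - \frac{20}{3}, B = \frac{11}{3}.
So c(n) = - \frac{20 \cdot 3^{n}}{3} + \frac{11 \cdot 6^{n}}{3}.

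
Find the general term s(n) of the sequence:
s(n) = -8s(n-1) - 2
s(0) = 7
First-order linear non-homogeneous.
Homogeneous solution: s_h(n) = A·(-8)^n.
Try constant particular solution s_p = K: K = -8K - 2 ⇒ K = - \frac{2}{9}.
General: s(n) = A·(-8)^n - \frac{2}{9}.
Apply s(0) = 7: A - \frac{2}{9} = 7 ⇒ A = \frac{65}{9}.
So s(n) = \frac{65 \left(-8\right)^{n}}{9} - \frac{2}{9}.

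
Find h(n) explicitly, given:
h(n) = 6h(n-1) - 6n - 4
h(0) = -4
First-order linear with linear forcing.
Homogeneous solution: h_h(n) = A·(6)^n.
Try particular h_p(n) = pn + q. Substituting:
  pn + q = 6(p(n-1) + q) - 6n - 4.
Matching the n-coefficient: p = 6p - 6 ⇒ p = \frac{6}{5}.
Matching constants: q = -6p + 6q - 4 ⇒ q = \frac{56}{25}.
General: h(n) = A·(6)^n + \frac{6 n}{5} + \frac{56}{25}.
Apply h(0) = -4: A + \frac{56}{25} = -4 ⇒ A = - \frac{156}{25}.
So h(n) = - \frac{156 \cdot 6^{n}}{25} + \frac{6 n}{5} + \frac{56}{25}.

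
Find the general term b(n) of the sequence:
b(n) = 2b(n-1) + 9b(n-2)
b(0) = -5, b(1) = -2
Characteristic equation: x² - 2x - 9 = 0.
Discriminant Δ = (2)² + 4·(9) = 40.
Roots r₁,₂ = (2 ± √40)/2, so r₁ = 1 + \sqrt{10}, r₂ = 1 - \sqrt{10}.
General solution: b(n) = A·r₁^n + B·r₂^n.
From the initial conditions, A + B = -5 and r₁A + r₂B = -2.
Since r₁ - r₂ = √40: A = (-2 - (-5)r₂)/√40 = - \frac{5}{2} + \frac{3 \sqrt{10}}{20}, and B = -5 - A = - \frac{5}{2} - \frac{3 \sqrt{10}}{20}.
So b(n) = \left(- \frac{5}{2} + \frac{3 \sqrt{10}}{20}\right)\left(1 + \sqrt{10}\right)^n + \left(- \frac{5}{2} - \frac{3 \sqrt{10}}{20}\right)\left(1 - \sqrt{10}\right)^n.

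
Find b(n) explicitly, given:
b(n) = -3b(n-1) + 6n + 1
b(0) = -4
First-order linear with linear forcing.
Homogeneous solution: b_h(n) = A·(-3)^n.
Try particular b_p(n) = pn + q. Substituting:
  pn + q = -3(p(n-1) + q) + 6n + 1.
Matching the n-coefficient: p = -3p + 6 ⇒ p = \frac{3}{2}.
Matching constants: q = 3p - 3q + 1 ⇒ q = \frac{11}{8}.
General: b(n) = A·(-3)^n + \frac{3 n}{2} + \frac{11}{8}.
Apply b(0) = -4: A + \frac{11}{8} = -4 ⇒ A = - \frac{43}{8}.
So b(n) = - \frac{43 \left(-3\right)^{n}}{8} + \frac{3 n}{2} + \frac{11}{8}.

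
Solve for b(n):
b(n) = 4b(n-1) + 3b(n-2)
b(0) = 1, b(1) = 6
Characteristic equation: x² - 4x - 3 = 0.
Discriminant Δ = (4)² + 4·(3) = 28.
Roots r₁,₂ = (4 ± √28)/2, so r₁ = 2 + \sqrt{7}, r₂ = 2 - \sqrt{7}.
General solution: b(n) = A·r₁^n + B·r₂^n.
From the initial conditions, A + B = 1 and r₁A + r₂B = 6.
Since r₁ - r₂ = √28: A = (6 - (1)r₂)/√28 = \frac{1}{2} + \frac{2 \sqrt{7}}{7}, and B = 1 - A = \frac{1}{2} - \frac{2 \sqrt{7}}{7}.
So b(n) = \left(\frac{1}{2} + \frac{2 \sqrt{7}}{7}\right)\left(2 + \sqrt{7}\right)^n + \left(\frac{1}{2} - \frac{2 \sqrt{7}}{7}\right)\left(2 - \sqrt{7}\right)^n.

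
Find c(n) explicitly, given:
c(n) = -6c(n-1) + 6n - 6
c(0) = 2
First-order linear with linear forcing.
Homogeneous solution: c_h(n) = A·(-6)^n.
Try particular c_p(n) = pn + q. Substituting:
  pn + q = -6(p(n-1) + q) + 6n - 6.
Matching the n-coefficient: p = -6p + 6 ⇒ p = \frac{6}{7}.
Matching constants: q = 6p - 6q - 6 ⇒ q = - \frac{6}{49}.
General: c(n) = A·(-6)^n + \frac{6 n}{7} - \frac{6}{49}.
Apply c(0) = 2: A - \frac{6}{49} = 2 ⇒ A = \frac{104}{49}.
So c(n) = \frac{104 \left(-6\right)^{n}}{49} + \frac{6 n}{7} - \frac{6}{49}.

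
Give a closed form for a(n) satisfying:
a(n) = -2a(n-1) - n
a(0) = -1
First-order linear with linear forcing.
Homogeneous solution: a_h(n) = A·(-2)^n.
Try particular a_p(n) = pn + q. Substituting:
  pn + q = -2(p(n-1) + q) - n.
Matching the n-coefficient: p = -2p - 1 ⇒ p = - \frac{1}{3}.
Matching constants: q = 2p - 2q ⇒ q = - \frac{2}{9}.
General: a(n) = A·(-2)^n - \frac{n}{3} - \frac{2}{9}.
Apply a(0) = -1: A - \frac{2}{9} = -1 ⇒ A = - \frac{7}{9}.
So a(n) = - \frac{7 \left(-2\right)^{n}}{9} - \frac{n}{3} - \frac{2}{9}.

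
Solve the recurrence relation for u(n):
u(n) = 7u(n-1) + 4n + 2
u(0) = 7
First-order linear with linear forcing.
Homogeneous solution: u_h(n) = A·(7)^n.
Try particular u_p(n) = pn + q. Substituting:
  pn + q = 7(p(n-1) + q) + 4n + 2.
Matching the n-coefficient: p = 7p + 4 ⇒ p = - \frac{2}{3}.
Matching constants: q = -7p + 7q + 2 ⇒ q = - \frac{10}{9}.
General: u(n) = A·(7)^n - \frac{2 n}{3} - \frac{10}{9}.
Apply u(0) = 7: A - \frac{10}{9} = 7 ⇒ A = \frac{73}{9}.
So u(n) = \frac{73 \cdot 7^{n}}{9} - \frac{2 n}{3} - \frac{10}{9}.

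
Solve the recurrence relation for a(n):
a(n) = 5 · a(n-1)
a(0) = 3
Pure geometric recurrence with ratio 5.
By induction a(n) = a(0) · (5)^n = 3 \cdot 5^{n}.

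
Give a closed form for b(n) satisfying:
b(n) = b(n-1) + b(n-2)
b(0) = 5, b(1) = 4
Characteristic equation: x² - x - 1 = 0.
Discriminant Δ = (1)² + 4·(1) = 5.
Roots r₁,₂ = (1 ± √5)/2, so r₁ = \frac{1}{2} + \frac{\sqrt{5}}{2}, r₂ = \frac{1}{2} - \frac{\sqrt{5}}{2}.
General solution: b(n) = A·r₁^n + B·r₂^n.
From the initial conditions, A + B = 5 and r₁A + r₂B = 4.
Since r₁ - r₂ = √5: A = (4 - (5)r₂)/√5 = \frac{3 \sqrt{5}}{10} + \frac{5}{2}, and B = 5 - A = \frac{5}{2} - \frac{3 \sqrt{5}}{10}.
So b(n) = \left(\frac{3 \sqrt{5}}{10} + \frac{5}{2}\right)\left(\frac{1}{2} + \frac{\sqrt{5}}{2}\right)^n + \left(\frac{5}{2} - \frac{3 \sqrt{5}}{10}\right)\left(\frac{1}{2} - \frac{\sqrt{5}}{2}\right)^n.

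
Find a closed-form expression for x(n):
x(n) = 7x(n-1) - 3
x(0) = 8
First-order linear non-homogeneous.
Homogeneous solution: x_h(n) = A·(7)^n.
Try constant particular solution x_p = K: K = 7K - 3 ⇒ K = \frac{1}{2}.
General: x(n) = A·(7)^n + \frac{1}{2}.
Apply x(0) = 8: A + \frac{1}{2} = 8 ⇒ A = \frac{15}{2}.
So x(n) = \frac{15 \cdot 7^{n}}{2} + \frac{1}{2}.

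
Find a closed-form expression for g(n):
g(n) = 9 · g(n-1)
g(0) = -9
Pure geometric recurrence with ratio 9.
By induction g(n) = g(0) · (9)^n = - 9 \cdot 9^{n}.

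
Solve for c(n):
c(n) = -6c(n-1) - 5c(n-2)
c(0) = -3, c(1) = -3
Characteristic equation: x² + 6x + 5 = 0, which factors as (x - (-5))(x - (-1)) = 0.
Roots r₁ = -5, r₂ = -1 (distinct).
General solution: c(n) = A·(-5)^n + B·(-1)^n.
From c(0) = -3: A + B = -3.
From c(1) = -3: -5A - B = -3.
Solving: A = \frac{3}{2}, B = - \frac{9}{2}.
So c(n) = - \frac{9 \left(-1\right)^{n}}{2} + \frac{3 \left(-5\right)^{n}}{2}.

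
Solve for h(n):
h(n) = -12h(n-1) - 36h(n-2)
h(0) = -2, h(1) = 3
Characteristic equation: x² + 12x + 36 = 0, which is (x - (-6))².
Repeated root r = -6.
General solution: h(n) = (A + Bn)·(-6)^n.
From h(0) = -2: A = -2.
From h(1) = 3: (A + B)·(-6) = 3 ⇒ B = \frac{3}{2}.
So h(n) = \left(\frac{3 n}{2} - 2\right) \cdot (-6)^n.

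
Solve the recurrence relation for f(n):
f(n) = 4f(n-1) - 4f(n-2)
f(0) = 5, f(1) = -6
Characteristic equation: x² - 4x + 4 = 0, which is (x - (2))².
Repeated root r = 2.
General solution: f(n) = (A + Bn)·(2)^n.
From f(0) = 5: A = 5.
From f(1) = -6: (A + B)·(2) = -6 ⇒ B = -8.
So f(n) = \left(5 - 8 n\right) \cdot (2)^n.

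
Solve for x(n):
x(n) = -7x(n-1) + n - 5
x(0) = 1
First-order linear with linear forcing.
Homogeneous solution: x_h(n) = A·(-7)^n.
Try particular x_p(n) = pn + q. Substituting:
  pn + q = -7(p(n-1) + q) + n - 5.
Matching the n-coefficient: p = -7p + 1 ⇒ p = \frac{1}{8}.
Matching constants: q = 7p - 7q - 5 ⇒ q = - \frac{33}{64}.
General: x(n) = A·(-7)^n + \frac{n}{8} - \frac{33}{64}.
Apply x(0) = 1: A - \frac{33}{64} = 1 ⇒ A = \frac{97}{64}.
So x(n) = \frac{97 \left(-7\right)^{n}}{64} + \frac{n}{8} - \frac{33}{64}.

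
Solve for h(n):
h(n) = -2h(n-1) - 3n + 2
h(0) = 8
First-order linear with linear forcing.
Homogeneous solution: h_h(n) = A·(-2)^n.
Try particular h_p(n) = pn + q. Substituting:
  pn + q = -2(p(n-1) + q) - 3n + 2.
Matching the n-coefficient: p = -2p - 3 ⇒ p = -1.
Matching constants: q = 2p - 2q + 2 ⇒ q = 0.
General: h(n) = A·(-2)^n - n + 0.
Apply h(0) = 8: A + 0 = 8 ⇒ A = 8.
So h(n) = 8 \left(-2\right)^{n} - n.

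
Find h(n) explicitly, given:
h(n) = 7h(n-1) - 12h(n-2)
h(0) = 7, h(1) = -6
Characteristic equation: x² - 7x + 12 = 0, which factors as (x - (4))(x - (3)) = 0.
Roots r₁ = 4, r₂ = 3 (distinct).
General solution: h(n) = A·(4)^n + B·(3)^n.
From h(0) = 7: A + B = 7.
From h(1) = -6: 4A + 3B = -6.
Solving: A = -27, B = 34.
So h(n) = 34 \cdot 3^{n} - 27 \cdot 4^{n}.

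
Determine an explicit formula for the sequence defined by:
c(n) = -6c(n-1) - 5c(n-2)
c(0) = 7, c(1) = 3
Characteristic equation: x² + 6x + 5 = 0, which factors as (x - (-1))(x - (-5)) = 0.
Roots r₁ = -1, r₂ = -5 (distinct).
General solution: c(n) = A·(-1)^n + B·(-5)^n.
From c(0) = 7: A + B = 7.
From c(1) = 3: -A - 5B = 3.
Solving: A = \frac{19}{2}, B = - \frac{5}{2}.
So c(n) = \frac{19 \left(-1\right)^{n}}{2} - \frac{5 \left(-5\right)^{n}}{2}.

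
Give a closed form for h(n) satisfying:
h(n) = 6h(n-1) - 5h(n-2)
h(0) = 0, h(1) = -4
Characteristic equation: x² - 6x + 5 = 0, which factors as (x - (5))(x - (1)) = 0.
Roots r₁ = 5, r₂ = 1 (distinct).
General solution: h(n) = A·(5)^n + B·(1)^n.
From h(0) = 0: A + B = 0.
From h(1) = -4: 5A + B = -4.
Solving: A = -1, B = 1.
So h(n) = 1 - 5^{n}.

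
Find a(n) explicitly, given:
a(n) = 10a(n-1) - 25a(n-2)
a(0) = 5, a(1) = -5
Characteristic equation: x² - 10x + 25 = 0, which is (x - (5))².
Repeated root r = 5.
General solution: a(n) = (A + Bn)·(5)^n.
From a(0) = 5: A = 5.
From a(1) = -5: (A + B)·(5) = -5 ⇒ B = -6.
So a(n) = \left(5 - 6 n\right) \cdot (5)^n.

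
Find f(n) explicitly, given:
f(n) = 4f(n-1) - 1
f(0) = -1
First-order linear non-homogeneous.
Homogeneous solution: f_h(n) = A·(4)^n.
Try constant particular solution f_p = K: K = 4K - 1 ⇒ K = \frac{1}{3}.
General: f(n) = A·(4)^n + \frac{1}{3}.
Apply f(0) = -1: A + \frac{1}{3} = -1 ⇒ A = - \frac{4}{3}.
So f(n) = \frac{1}{3} - \frac{4 \cdot 4^{n}}{3}.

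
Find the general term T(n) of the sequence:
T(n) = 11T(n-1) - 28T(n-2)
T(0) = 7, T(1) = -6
Characteristic equation: x² - 11x + 28 = 0, which factors as (x - (7))(x - (4)) = 0.
Roots r₁ = 7, r₂ = 4 (distinct).
General solution: T(n) = A·(7)^n + B·(4)^n.
From T(0) = 7: A + B = 7.
From T(1) = -6: 7A + 4B = -6.
Solving: A = - \frac{34}{3}, B = \frac{55}{3}.
So T(n) = \frac{55 \cdot 4^{n}}{3} - \frac{34 \cdot 7^{n}}{3}.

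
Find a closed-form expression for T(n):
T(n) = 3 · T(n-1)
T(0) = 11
Pure geometric recurrence with ratio 3.
By induction T(n) = T(0) · (3)^n = 11 \cdot 3^{n}.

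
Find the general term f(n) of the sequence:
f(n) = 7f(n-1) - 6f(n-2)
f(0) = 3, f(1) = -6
Characteristic equation: x² - 7x + 6 = 0, which factors as (x - (6))(x - (1)) = 0.
Roots r₁ = 6, r₂ = 1 (distinct).
General solution: f(n) = A·(6)^n + B·(1)^n.
From f(0) = 3: A + B = 3.
From f(1) = -6: 6A + B = -6.
Solving: A = - \frac{9}{5}, B = \frac{24}{5}.
So f(n) = \frac{24}{5} - \frac{9 \cdot 6^{n}}{5}.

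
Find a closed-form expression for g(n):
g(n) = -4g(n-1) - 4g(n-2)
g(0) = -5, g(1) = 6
Characteristic equation: x² + 4x + 4 = 0, which is (x - (-2))².
Repeated root r = -2.
General solution: g(n) = (A + Bn)·(-2)^n.
From g(0) = -5: A = -5.
From g(1) = 6: (A + B)·(-2) = 6 ⇒ B = 2.
So g(n) = \left(2 n - 5\right) \cdot (-2)^n.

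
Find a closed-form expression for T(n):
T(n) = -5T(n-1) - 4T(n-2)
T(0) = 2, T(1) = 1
Characteristic equation: x² + 5x + 4 = 0, which factors as (x - (-1))(x - (-4)) = 0.
Roots r₁ = -1, r₂ = -4 (distinct).
General solution: T(n) = A·(-1)^n + B·(-4)^n.
From T(0) = 2: A + B = 2.
From T(1) = 1: -A - 4B = 1.
Solving: A = 3, B = -1.
So T(n) = 3 \left(-1\right)^{n} - \left(-4\right)^{n}.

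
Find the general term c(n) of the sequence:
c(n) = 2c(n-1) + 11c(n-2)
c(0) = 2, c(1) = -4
Characteristic equation: x² - 2x - 11 = 0.
Discriminant Δ = (2)² + 4·(11) = 48.
Roots r₁,₂ = (2 ± √48)/2, so r₁ = 1 + 2 \sqrt{3}, r₂ = 1 - 2 \sqrt{3}.
General solution: c(n) = A·r₁^n + B·r₂^n.
From the initial conditions, A + B = 2 and r₁A + r₂B = -4.
Since r₁ - r₂ = √48: A = (-4 - (2)r₂)/√48 = 1 - \frac{\sqrt{3}}{2}, and B = 2 - A = \frac{\sqrt{3}}{2} + 1.
So c(n) = \left(1 - \frac{\sqrt{3}}{2}\right)\left(1 + 2 \sqrt{3}\right)^n + \left(\frac{\sqrt{3}}{2} + 1\right)\left(1 - 2 \sqrt{3}\right)^n.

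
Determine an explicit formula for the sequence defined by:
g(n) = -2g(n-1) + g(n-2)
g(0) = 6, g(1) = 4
Characteristic equation: x² + 2x - 1 = 0.
Discriminant Δ = (-2)² + 4·(1) = 8.
Roots r₁,₂ = (-2 ± √8)/2, so r₁ = -1 + \sqrt{2}, r₂ = - \sqrt{2} - 1.
General solution: g(n) = A·r₁^n + B·r₂^n.
From the initial conditions, A + B = 6 and r₁A + r₂B = 4.
Since r₁ - r₂ = √8: A = (4 - (6)r₂)/√8 = 3 + \frac{5 \sqrt{2}}{2}, and B = 6 - A = 3 - \frac{5 \sqrt{2}}{2}.
So g(n) = \left(3 + \frac{5 \sqrt{2}}{2}\right)\left(-1 + \sqrt{2}\right)^n + \left(3 - \frac{5 \sqrt{2}}{2}\right)\left(- \sqrt{2} - 1\right)^n.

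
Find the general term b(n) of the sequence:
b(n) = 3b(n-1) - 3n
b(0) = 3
First-order linear with linear forcing.
Homogeneous solution: b_h(n) = A·(3)^n.
Try particular b_p(n) = pn + q. Substituting:
  pn + q = 3(p(n-1) + q) - 3n.
Matching the n-coefficient: p = 3p - 3 ⇒ p = \frac{3}{2}.
Matching constants: q = -3p + 3q ⇒ q = \frac{9}{4}.
General: b(n) = A·(3)^n + \frac{3 n}{2} + \frac{9}{4}.
Apply b(0) = 3: A + \frac{9}{4} = 3 ⇒ A = \frac{3}{4}.
So b(n) = \frac{3 \cdot 3^{n}}{4} + \frac{3 n}{2} + \frac{9}{4}.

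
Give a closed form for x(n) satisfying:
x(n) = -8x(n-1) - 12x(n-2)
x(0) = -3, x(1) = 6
Characteristic equation: x² + 8x + 12 = 0, which factors as (x - (-6))(x - (-2)) = 0.
Roots r₁ = -6, r₂ = -2 (distinct).
General solution: x(n) = A·(-6)^n + B·(-2)^n.
From x(0) = -3: A + B = -3.
From x(1) = 6: -6A - 2B = 6.
Solving: A = 0, B = -3.
So x(n) = - 3 \left(-2\right)^{n}.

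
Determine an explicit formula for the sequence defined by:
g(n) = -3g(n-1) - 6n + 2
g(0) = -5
First-order linear with linear forcing.
Homogeneous solution: g_h(n) = A·(-3)^n.
Try particular g_p(n) = pn + q. Substituting:
  pn + q = -3(p(n-1) + q) - 6n + 2.
Matching the n-coefficient: p = -3p - 6 ⇒ p = - \frac{3}{2}.
Matching constants: q = 3p - 3q + 2 ⇒ q = - \frac{5}{8}.
General: g(n) = A·(-3)^n - \frac{3 n}{2} - \frac{5}{8}.
Apply g(0) = -5: A - \frac{5}{8} = -5 ⇒ A = - \frac{35}{8}.
So g(n) = - \frac{35 \left(-3\right)^{n}}{8} - \frac{3 n}{2} - \frac{5}{8}.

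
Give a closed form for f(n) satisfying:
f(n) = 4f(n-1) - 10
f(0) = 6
First-order linear non-homogeneous.
Homogeneous solution: f_h(n) = A·(4)^n.
Try constant particular solution f_p = K: K = 4K - 10 ⇒ K = \frac{10}{3}.
General: f(n) = A·(4)^n + \frac{10}{3}.
Apply f(0) = 6: A + \frac{10}{3} = 6 ⇒ A = \frac{8}{3}.
So f(n) = \frac{8 \cdot 4^{n}}{3} + \frac{10}{3}.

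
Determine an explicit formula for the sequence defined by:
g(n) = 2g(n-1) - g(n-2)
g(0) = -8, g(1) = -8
Characteristic equation: x² - 2x + 1 = 0, which is (x - (1))².
Repeated root r = 1.
General solution: g(n) = (A + Bn)·(1)^n.
From g(0) = -8: A = -8.
From g(1) = -8: (A + B)·(1) = -8 ⇒ B = 0.
So g(n) = \left(-8\right) \cdot (1)^n.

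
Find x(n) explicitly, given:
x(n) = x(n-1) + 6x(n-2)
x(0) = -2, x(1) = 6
Characteristic equation: x² - x - 6 = 0, which factors as (x - (-2))(x - (3)) = 0.
Roots r₁ = -2, r₂ = 3 (distinct).
General solution: x(n) = A·(-2)^n + B·(3)^n.
From x(0) = -2: A + B = -2.
From x(1) = 6: -2A + 3B = 6.
Solving: A = - \frac{12}{5}, B = \frac{2}{5}.
So x(n) = - \frac{12 \left(-2\right)^{n}}{5} + \frac{2 \cdot 3^{n}}{5}.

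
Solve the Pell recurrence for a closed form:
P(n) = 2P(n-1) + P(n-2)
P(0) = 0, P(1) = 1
This is the Pell sequence.
Characteristic equation: x² - 2x - 1 = 0; roots r₁ = 1 + \sqrt{2}, r₂ = 1 - \sqrt{2}.
General: P(n) = A·r₁^n + B·r₂^n. Solving with P(0)=0, P(1)=1 gives A = \frac{\sqrt{2}}{4}, B = - \frac{\sqrt{2}}{4}.
So P(n) = \frac{\sqrt{2} \left(- \left(1 - \sqrt{2}\right)^{n} + \left(1 + \sqrt{2}\right)^{n}\right)}{4}.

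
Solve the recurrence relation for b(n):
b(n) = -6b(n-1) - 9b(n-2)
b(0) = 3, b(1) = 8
Characteristic equation: x² + 6x + 9 = 0, which is (x - (-3))².
Repeated root r = -3.
General solution: b(n) = (A + Bn)·(-3)^n.
From b(0) = 3: A = 3.
From b(1) = 8: (A + B)·(-3) = 8 ⇒ B = - \frac{17}{3}.
So b(n) = \left(3 - \frac{17 n}{3}\right) \cdot (-3)^n.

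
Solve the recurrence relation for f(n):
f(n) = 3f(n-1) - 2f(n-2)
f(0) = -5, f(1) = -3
Characteristic equation: x² - 3x + 2 = 0, which factors as (x - (1))(x - (2)) = 0.
Roots r₁ = 1, r₂ = 2 (distinct).
General solution: f(n) = A·(1)^n + B·(2)^n.
From f(0) = -5: A + B = -5.
From f(1) = -3: A + 2B = -3.
Solving: A = -7, B = 2.
So f(n) = 2 \cdot 2^{n} - 7.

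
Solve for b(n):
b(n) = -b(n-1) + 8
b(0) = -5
First-order linear non-homogeneous.
Homogeneous solution: b_h(n) = A·(-1)^n.
Try constant particular solution b_p = K: K = -K + 8 ⇒ K = 4.
General: b(n) = A·(-1)^n + 4.
Apply b(0) = -5: A + 4 = -5 ⇒ A = -9.
So b(n) = 4 - 9 \left(-1\right)^{n}.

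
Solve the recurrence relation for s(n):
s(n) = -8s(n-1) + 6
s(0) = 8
First-order linear non-homogeneous.
Homogeneous solution: s_h(n) = A·(-8)^n.
Try constant particular solution s_p = K: K = -8K + 6 ⇒ K = \frac{2}{3}.
General: s(n) = A·(-8)^n + \frac{2}{3}.
Apply s(0) = 8: A + \frac{2}{3} = 8 ⇒ A = \frac{22}{3}.
So s(n) = \frac{22 \left(-8\right)^{n}}{3} + \frac{2}{3}.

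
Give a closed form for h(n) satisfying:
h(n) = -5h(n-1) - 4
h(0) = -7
First-order linear non-homogeneous.
Homogeneous solution: h_h(n) = A·(-5)^n.
Try constant particular solution h_p = K: K = -5K - 4 ⇒ K = - \frac{2}{3}.
General: h(n) = A·(-5)^n - \frac{2}{3}.
Apply h(0) = -7: A - \frac{2}{3} = -7 ⇒ A = - \frac{19}{3}.
So h(n) = - \frac{19 \left(-5\right)^{n}}{3} - \frac{2}{3}.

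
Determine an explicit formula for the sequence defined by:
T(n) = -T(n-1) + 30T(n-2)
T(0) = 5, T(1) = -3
Characteristic equation: x² + x - 30 = 0, which factors as (x - (-6))(x - (5)) = 0.
Roots r₁ = -6, r₂ = 5 (distinct).
General solution: T(n) = A·(-6)^n + B·(5)^n.
From T(0) = 5: A + B = 5.
From T(1) = -3: -6A + 5B = -3.
Solving: A = \frac{28}{11}, B = \frac{27}{11}.
So T(n) = \frac{28 \left(-6\right)^{n}}{11} + \frac{27 \cdot 5^{n}}{11}.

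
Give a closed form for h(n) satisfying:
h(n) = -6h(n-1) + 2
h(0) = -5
First-order linear non-homogeneous.
Homogeneous solution: h_h(n) = A·(-6)^n.
Try constant particular solution h_p = K: K = -6K + 2 ⇒ K = \frac{2}{7}.
General: h(n) = A·(-6)^n + \frac{2}{7}.
Apply h(0) = -5: A + \frac{2}{7} = -5 ⇒ A = - \frac{37}{7}.
So h(n) = \frac{2}{7} - \frac{37 \left(-6\right)^{n}}{7}.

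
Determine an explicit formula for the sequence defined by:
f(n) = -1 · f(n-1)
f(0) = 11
Pure geometric recurrence with ratio -1.
By induction f(n) = f(0) · (-1)^n = 11 \left(-1\right)^{n}.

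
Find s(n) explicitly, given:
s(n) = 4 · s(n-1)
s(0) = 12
Pure geometric recurrence with ratio 4.
By induction s(n) = s(0) · (4)^n = 12 \cdot 4^{n}.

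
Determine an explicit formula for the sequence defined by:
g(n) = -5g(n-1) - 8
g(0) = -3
First-order linear non-homogeneous.
Homogeneous solution: g_h(n) = A·(-5)^n.
Try constant particular solution g_p = K: K = -5K - 8 ⇒ K = - \frac{4}{3}.
General: g(n) = A·(-5)^n - \frac{4}{3}.
Apply g(0) = -3: A - \frac{4}{3} = -3 ⇒ A = - \frac{5}{3}.
So g(n) = - \frac{5 \left(-5\right)^{n}}{3} - \frac{4}{3}.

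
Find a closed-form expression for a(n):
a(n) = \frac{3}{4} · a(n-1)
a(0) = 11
Pure geometric recurrence with ratio \frac{3}{4}.
By induction a(n) = a(0) · (\frac{3}{4})^n = 11 \left(\frac{3}{4}\right)^{n}.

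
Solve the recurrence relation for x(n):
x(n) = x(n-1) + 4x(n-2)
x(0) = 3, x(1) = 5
Characteristic equation: x² - x - 4 = 0.
Discriminant Δ = (1)² + 4·(4) = 17.
Roots r₁,₂ = (1 ± √17)/2, so r₁ = \frac{1}{2} + \frac{\sqrt{17}}{2}, r₂ = \frac{1}{2} - \frac{\sqrt{17}}{2}.
General solution: x(n) = A·r₁^n + B·r₂^n.
From the initial conditions, A + B = 3 and r₁A + r₂B = 5.
Since r₁ - r₂ = √17: A = (5 - (3)r₂)/√17 = \frac{7 \sqrt{17}}{34} + \frac{3}{2}, and B = 3 - A = \frac{3}{2} - \frac{7 \sqrt{17}}{34}.
So x(n) = \left(\frac{7 \sqrt{17}}{34} + \frac{3}{2}\right)\left(\frac{1}{2} + \frac{\sqrt{17}}{2}\right)^n + \left(\frac{3}{2} - \frac{7 \sqrt{17}}{34}\right)\left(\frac{1}{2} - \frac{\sqrt{17}}{2}\right)^n.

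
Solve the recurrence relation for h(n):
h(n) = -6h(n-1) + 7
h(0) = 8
First-order linear non-homogeneous.
Homogeneous solution: h_h(n) = A·(-6)^n.
Try constant particular solution h_p = K: K = -6K + 7 ⇒ K = 1.
General: h(n) = A·(-6)^n + 1.
Apply h(0) = 8: A + 1 = 8 ⇒ A = 7.
So h(n) = 7 \left(-6\right)^{n} + 1.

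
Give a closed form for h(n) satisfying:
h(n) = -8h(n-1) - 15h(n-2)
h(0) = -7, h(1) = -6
Characteristic equation: x² + 8x + 15 = 0, which factors as (x - (-3))(x - (-5)) = 0.
Roots r₁ = -3, r₂ = -5 (distinct).
General solution: h(n) = A·(-3)^n + B·(-5)^n.
From h(0) = -7: A + B = -7.
From h(1) = -6: -3A - 5B = -6.
Solving: A = - \frac{41}{2}, B = \frac{27}{2}.
So h(n) = - \frac{41 \left(-3\right)^{n}}{2} + \frac{27 \left(-5\right)^{n}}{2}.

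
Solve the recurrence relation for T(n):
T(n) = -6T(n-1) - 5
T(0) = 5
First-order linear non-homogeneous.
Homogeneous solution: T_h(n) = A·(-6)^n.
Try constant particular solution T_p = K: K = -6K - 5 ⇒ K = - \frac{5}{7}.
General: T(n) = A·(-6)^n - \frac{5}{7}.
Apply T(0) = 5: A - \frac{5}{7} = 5 ⇒ A = \frac{40}{7}.
So T(n) = \frac{40 \left(-6\right)^{n}}{7} - \frac{5}{7}.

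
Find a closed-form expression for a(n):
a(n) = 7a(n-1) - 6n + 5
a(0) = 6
First-order linear with linear forcing.
Homogeneous solution: a_h(n) = A·(7)^n.
Try particular a_p(n) = pn + q. Substituting:
  pn + q = 7(p(n-1) + q) - 6n + 5.
Matching the n-coefficient: p = 7p - 6 ⇒ p = 1.
Matching constants: q = -7p + 7q + 5 ⇒ q = \frac{1}{3}.
General: a(n) = A·(7)^n + n + \frac{1}{3}.
Apply a(0) = 6: A + \frac{1}{3} = 6 ⇒ A = \frac{17}{3}.
So a(n) = \frac{17 \cdot 7^{n}}{3} + n + \frac{1}{3}.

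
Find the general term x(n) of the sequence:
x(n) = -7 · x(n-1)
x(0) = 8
Pure geometric recurrence with ratio -7.
By induction x(n) = x(0) · (-7)^n = 8 \left(-7\right)^{n}.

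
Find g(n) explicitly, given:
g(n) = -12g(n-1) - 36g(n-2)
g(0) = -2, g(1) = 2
Characteristic equation: x² + 12x + 36 = 0, which is (x - (-6))².
Repeated root r = -6.
General solution: g(n) = (A + Bn)·(-6)^n.
From g(0) = -2: A = -2.
From g(1) = 2: (A + B)·(-6) = 2 ⇒ B = \frac{5}{3}.
So g(n) = \left(\frac{5 n}{3} - 2\right) \cdot (-6)^n.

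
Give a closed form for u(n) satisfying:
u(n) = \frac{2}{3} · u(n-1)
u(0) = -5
Pure geometric recurrence with ratio \frac{2}{3}.
By induction u(n) = u(0) · (\frac{2}{3})^n = - 5 \left(\frac{2}{3}\right)^{n}.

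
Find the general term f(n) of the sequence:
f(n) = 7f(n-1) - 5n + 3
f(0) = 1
First-order linear with linear forcing.
Homogeneous solution: f_h(n) = A·(7)^n.
Try particular f_p(n) = pn + q. Substituting:
  pn + q = 7(p(n-1) + q) - 5n + 3.
Matching the n-coefficient: p = 7p - 5 ⇒ p = \frac{5}{6}.
Matching constants: q = -7p + 7q + 3 ⇒ q = \frac{17}{36}.
General: f(n) = A·(7)^n + \frac{5 n}{6} + \frac{17}{36}.
Apply f(0) = 1: A + \frac{17}{36} = 1 ⇒ A = \frac{19}{36}.
So f(n) = \frac{19 \cdot 7^{n}}{36} + \frac{5 n}{6} + \frac{17}{36}.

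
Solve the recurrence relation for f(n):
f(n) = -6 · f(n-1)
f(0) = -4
Pure geometric recurrence with ratio -6.
By induction f(n) = f(0) · (-6)^n = - 4 \left(-6\right)^{n}.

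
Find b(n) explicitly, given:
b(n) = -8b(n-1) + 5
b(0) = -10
First-order linear non-homogeneous.
Homogeneous solution: b_h(n) = A·(-8)^n.
Try constant particular solution b_p = K: K = -8K + 5 ⇒ K = \frac{5}{9}.
General: b(n) = A·(-8)^n + \frac{5}{9}.
Apply b(0) = -10: A + \frac{5}{9} = -10 ⇒ A = - \frac{95}{9}.
So b(n) = \frac{5}{9} - \frac{95 \left(-8\right)^{n}}{9}.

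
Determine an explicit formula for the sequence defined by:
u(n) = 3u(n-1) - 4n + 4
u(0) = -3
First-order linear with linear forcing.
Homogeneous solution: u_h(n) = A·(3)^n.
Try particular u_p(n) = pn + q. Substituting:
  pn + q = 3(p(n-1) + q) - 4n + 4.
Matching the n-coefficient: p = 3p - 4 ⇒ p = 2.
Matching constants: q = -3p + 3q + 4 ⇒ q = 1.
General: u(n) = A·(3)^n + 2 n + 1.
Apply u(0) = -3: A + 1 = -3 ⇒ A = -4.
So u(n) = - 4 \cdot 3^{n} + 2 n + 1.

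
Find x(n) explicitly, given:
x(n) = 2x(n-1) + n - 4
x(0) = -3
First-order linear with linear forcing.
Homogeneous solution: x_h(n) = A·(2)^n.
Try particular x_p(n) = pn + q. Substituting:
  pn + q = 2(p(n-1) + q) + n - 4.
Matching the n-coefficient: p = 2p + 1 ⇒ p = -1.
Matching constants: q = -2p + 2q - 4 ⇒ q = 2.
General: x(n) = A·(2)^n - n + 2.
Apply x(0) = -3: A + 2 = -3 ⇒ A = -5.
So x(n) = - 5 \cdot 2^{n} - n + 2.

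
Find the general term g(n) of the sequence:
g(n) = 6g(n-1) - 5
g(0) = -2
First-order linear non-homogeneous.
Homogeneous solution: g_h(n) = A·(6)^n.
Try constant particular solution g_p = K: K = 6K - 5 ⇒ K = 1.
General: g(n) = A·(6)^n + 1.
Apply g(0) = -2: A + 1 = -2 ⇒ A = -3.
So g(n) = 1 - 3 \cdot 6^{n}.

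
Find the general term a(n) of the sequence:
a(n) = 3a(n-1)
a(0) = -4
This is a homogeneous first-order recurrence with ratio 3.
By induction a(n) = a(0) · (3)^n = - 4 \cdot 3^{n}.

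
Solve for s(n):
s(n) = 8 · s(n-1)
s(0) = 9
Pure geometric recurrence with ratio 8.
By induction s(n) = s(0) · (8)^n = 9 \cdot 8^{n}.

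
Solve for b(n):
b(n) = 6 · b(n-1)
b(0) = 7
Pure geometric recurrence with ratio 6.
By induction b(n) = b(0) · (6)^n = 7 \cdot 6^{n}.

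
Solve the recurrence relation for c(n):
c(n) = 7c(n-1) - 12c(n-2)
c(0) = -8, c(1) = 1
Characteristic equation: x² - 7x + 12 = 0, which factors as (x - (3))(x - (4)) = 0.
Roots r₁ = 3, r₂ = 4 (distinct).
General solution: c(n) = A·(3)^n + B·(4)^n.
From c(0) = -8: A + B = -8.
From c(1) = 1: 3A + 4B = 1.
Solving: A = -33, B = 25.
So c(n) = - 33 \cdot 3^{n} + 25 \cdot 4^{n}.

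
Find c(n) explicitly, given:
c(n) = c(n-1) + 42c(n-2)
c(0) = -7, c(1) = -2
Characteristic equation: x² - x - 42 = 0, which factors as (x - (7))(x - (-6)) = 0.
Roots r₁ = 7, r₂ = -6 (distinct).
General solution: c(n) = A·(7)^n + B·(-6)^n.
From c(0) = -7: A + B = -7.
From c(1) = -2: 7A - 6B = -2.
Solving: A = - \frac{44}{13}, B = - \frac{47}{13}.
So c(n) = - \frac{47 \left(-6\right)^{n}}{13} - \frac{44 \cdot 7^{n}}{13}.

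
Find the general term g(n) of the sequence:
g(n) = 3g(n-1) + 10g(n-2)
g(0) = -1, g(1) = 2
Characteristic equation: x² - 3x - 10 = 0, which factors as (x - (-2))(x - (5)) = 0.
Roots r₁ = -2, r₂ = 5 (distinct).
General solution: g(n) = A·(-2)^n + B·(5)^n.
From g(0) = -1: A + B = -1.
From g(1) = 2: -2A + 5B = 2.
Solving: A = -1, B = 0.
So g(n) = - \left(-2\right)^{n}.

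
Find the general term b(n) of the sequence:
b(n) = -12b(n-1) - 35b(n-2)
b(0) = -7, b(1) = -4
Characteristic equation: x² + 12x + 35 = 0, which factors as (x - (-5))(x - (-7)) = 0.
Roots r₁ = -5, r₂ = -7 (distinct).
General solution: b(n) = A·(-5)^n + B·(-7)^n.
From b(0) = -7: A + B = -7.
From b(1) = -4: -5A - 7B = -4.
Solving: A = - \frac{53}{2}, B = \frac{39}{2}.
So b(n) = - \frac{53 \left(-5\right)^{n}}{2} + \frac{39 \left(-7\right)^{n}}{2}.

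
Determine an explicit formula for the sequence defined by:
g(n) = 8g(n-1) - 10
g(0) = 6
First-order linear non-homogeneous.
Homogeneous solution: g_h(n) = A·(8)^n.
Try constant particular solution g_p = K: K = 8K - 10 ⇒ K = \frac{10}{7}.
General: g(n) = A·(8)^n + \frac{10}{7}.
Apply g(0) = 6: A + \frac{10}{7} = 6 ⇒ A = \frac{32}{7}.
So g(n) = \frac{32 \cdot 8^{n}}{7} + \frac{10}{7}.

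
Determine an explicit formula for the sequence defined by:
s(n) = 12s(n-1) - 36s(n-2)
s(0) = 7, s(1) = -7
Characteristic equation: x² - 12x + 36 = 0, which is (x - (6))².
Repeated root r = 6.
General solution: s(n) = (A + Bn)·(6)^n.
From s(0) = 7: A = 7.
From s(1) = -7: (A + B)·(6) = -7 ⇒ B = - \frac{49}{6}.
So s(n) = \left(7 - \frac{49 n}{6}\right) \cdot (6)^n.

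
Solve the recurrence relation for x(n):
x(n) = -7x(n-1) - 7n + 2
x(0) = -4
First-order linear with linear forcing.
Homogeneous solution: x_h(n) = A·(-7)^n.
Try particular x_p(n) = pn + q. Substituting:
  pn + q = -7(p(n-1) + q) - 7n + 2.
Matching the n-coefficient: p = -7p - 7 ⇒ p = - \frac{7}{8}.
Matching constants: q = 7p - 7q + 2 ⇒ q = - \frac{33}{64}.
General: x(n) = A·(-7)^n - \frac{7 n}{8} - \frac{33}{64}.
Apply x(0) = -4: A - \frac{33}{64} = -4 ⇒ A = - \frac{223}{64}.
So x(n) = - \frac{223 \left(-7\right)^{n}}{64} - \frac{7 n}{8} - \frac{33}{64}.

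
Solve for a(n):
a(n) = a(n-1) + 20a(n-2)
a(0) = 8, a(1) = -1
Characteristic equation: x² - x - 20 = 0, which factors as (x - (-4))(x - (5)) = 0.
Roots r₁ = -4, r₂ = 5 (distinct).
General solution: a(n) = A·(-4)^n + B·(5)^n.
From a(0) = 8: A + B = 8.
From a(1) = -1: -4A + 5B = -1.
Solving: A = \frac{41}{9}, B = \frac{31}{9}.
So a(n) = \frac{41 \left(-4\right)^{n}}{9} + \frac{31 \cdot 5^{n}}{9}.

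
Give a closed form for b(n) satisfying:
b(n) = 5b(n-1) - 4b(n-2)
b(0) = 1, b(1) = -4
Characteristic equation: x² - 5x + 4 = 0, which factors as (x - (4))(x - (1)) = 0.
Roots r₁ = 4, r₂ = 1 (distinct).
General solution: b(n) = A·(4)^n + B·(1)^n.
From b(0) = 1: A + B = 1.
From b(1) = -4: 4A + B = -4.
Solving: A = - \frac{5}{3}, B = \frac{8}{3}.
So b(n) = \frac{8}{3} - \frac{5 \cdot 4^{n}}{3}.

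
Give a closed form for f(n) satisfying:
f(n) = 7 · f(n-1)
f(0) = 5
Pure geometric recurrence with ratio 7.
By induction f(n) = f(0) · (7)^n = 5 \cdot 7^{n}.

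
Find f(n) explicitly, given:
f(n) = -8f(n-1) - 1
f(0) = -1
First-order linear non-homogeneous.
Homogeneous solution: f_h(n) = A·(-8)^n.
Try constant particular solution f_p = K: K = -8K - 1 ⇒ K = - \frac{1}{9}.
General: f(n) = A·(-8)^n - \frac{1}{9}.
Apply f(0) = -1: A - \frac{1}{9} = -1 ⇒ A = - \frac{8}{9}.
So f(n) = - \frac{8 \left(-8\right)^{n}}{9} - \frac{1}{9}.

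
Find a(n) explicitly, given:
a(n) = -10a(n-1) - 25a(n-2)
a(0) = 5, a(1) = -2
Characteristic equation: x² + 10x + 25 = 0, which is (x - (-5))².
Repeated root r = -5.
General solution: a(n) = (A + Bn)·(-5)^n.
From a(0) = 5: A = 5.
From a(1) = -2: (A + B)·(-5) = -2 ⇒ B = - \frac{23}{5}.
So a(n) = \left(5 - \frac{23 n}{5}\right) \cdot (-5)^n.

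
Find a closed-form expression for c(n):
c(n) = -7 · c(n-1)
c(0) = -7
Pure geometric recurrence with ratio -7.
By induction c(n) = c(0) · (-7)^n = - 7 \left(-7\right)^{n}.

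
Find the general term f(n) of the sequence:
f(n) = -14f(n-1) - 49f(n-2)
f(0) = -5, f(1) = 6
Characteristic equation: x² + 14x + 49 = 0, which is (x - (-7))².
Repeated root r = -7.
General solution: f(n) = (A + Bn)·(-7)^n.
From f(0) = -5: A = -5.
From f(1) = 6: (A + B)·(-7) = 6 ⇒ B = \frac{29}{7}.
So f(n) = \left(\frac{29 n}{7} - 5\right) \cdot (-7)^n.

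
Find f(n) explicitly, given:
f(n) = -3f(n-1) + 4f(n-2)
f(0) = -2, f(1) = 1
Characteristic equation: x² + 3x - 4 = 0, which factors as (x - (-4))(x - (1)) = 0.
Roots r₁ = -4, r₂ = 1 (distinct).
General solution: f(n) = A·(-4)^n + B·(1)^n.
From f(0) = -2: A + B = -2.
From f(1) = 1: -4A + B = 1.
Solving: A = - \frac{3}{5}, B = - \frac{7}{5}.
So f(n) = - \frac{3 \left(-4\right)^{n}}{5} - \frac{7}{5}.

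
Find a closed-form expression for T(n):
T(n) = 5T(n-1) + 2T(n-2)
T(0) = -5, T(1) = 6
Characteristic equation: x² - 5x - 2 = 0.
Discriminant Δ = (5)² + 4·(2) = 33.
Roots r₁,₂ = (5 ± √33)/2, so r₁ = \frac{5}{2} + \frac{\sqrt{33}}{2}, r₂ = \frac{5}{2} - \frac{\sqrt{33}}{2}.
General solution: T(n) = A·r₁^n + B·r₂^n.
From the initial conditions, A + B = -5 and r₁A + r₂B = 6.
Since r₁ - r₂ = √33: A = (6 - (-5)r₂)/√33 = - \frac{5}{2} + \frac{37 \sqrt{33}}{66}, and B = -5 - A = - \frac{37 \sqrt{33}}{66} - \frac{5}{2}.
So T(n) = \left(- \frac{5}{2} + \frac{37 \sqrt{33}}{66}\right)\left(\frac{5}{2} + \frac{\sqrt{33}}{2}\right)^n + \left(- \frac{37 \sqrt{33}}{66} - \frac{5}{2}\right)\left(\frac{5}{2} - \frac{\sqrt{33}}{2}\right)^n.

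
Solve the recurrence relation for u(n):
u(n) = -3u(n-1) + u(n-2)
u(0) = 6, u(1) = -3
Characteristic equation: x² + 3x - 1 = 0.
Discriminant Δ = (-3)² + 4·(1) = 13.
Roots r₁,₂ = (-3 ± √13)/2, so r₁ = - \frac{3}{2} + \frac{\sqrt{13}}{2}, r₂ = - \frac{\sqrt{13}}{2} - \frac{3}{2}.
General solution: u(n) = A·r₁^n + B·r₂^n.
From the initial conditions, A + B = 6 and r₁A + r₂B = -3.
Since r₁ - r₂ = √13: A = (-3 - (6)r₂)/√13 = \frac{6 \sqrt{13}}{13} + 3, and B = 6 - A = 3 - \frac{6 \sqrt{13}}{13}.
So u(n) = \left(\frac{6 \sqrt{13}}{13} + 3\right)\left(- \frac{3}{2} + \frac{\sqrt{13}}{2}\right)^n + \left(3 - \frac{6 \sqrt{13}}{13}\right)\left(- \frac{\sqrt{13}}{2} - \frac{3}{2}\right)^n.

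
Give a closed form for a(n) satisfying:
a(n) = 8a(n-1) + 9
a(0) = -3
First-order linear non-homogeneous.
Homogeneous solution: a_h(n) = A·(8)^n.
Try constant particular solution a_p = K: K = 8K + 9 ⇒ K = - \frac{9}{7}.
General: a(n) = A·(8)^n - \frac{9}{7}.
Apply a(0) = -3: A - \frac{9}{7} = -3 ⇒ A = - \frac{12}{7}.
So a(n) = - \frac{12 \cdot 8^{n}}{7} - \frac{9}{7}.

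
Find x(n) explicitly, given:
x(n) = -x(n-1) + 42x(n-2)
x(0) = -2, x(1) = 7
Characteristic equation: x² + x - 42 = 0, which factors as (x - (-7))(x - (6)) = 0.
Roots r₁ = -7, r₂ = 6 (distinct).
General solution: x(n) = A·(-7)^n + B·(6)^n.
From x(0) = -2: A + B = -2.
From x(1) = 7: -7A + 6B = 7.
Solving: A = - \frac{19}{13}, B = - \frac{7}{13}.
So x(n) = - \frac{19 \left(-7\right)^{n}}{13} - \frac{7 \cdot 6^{n}}{13}.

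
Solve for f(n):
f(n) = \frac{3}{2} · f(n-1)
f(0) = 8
Pure geometric recurrence with ratio \frac{3}{2}.
By induction f(n) = f(0) · (\frac{3}{2})^n = 8 \left(\frac{3}{2}\right)^{n}.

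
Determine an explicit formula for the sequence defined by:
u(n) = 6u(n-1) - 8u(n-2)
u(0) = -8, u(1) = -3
Characteristic equation: x² - 6x + 8 = 0, which factors as (x - (4))(x - (2)) = 0.
Roots r₁ = 4, r₂ = 2 (distinct).
General solution: u(n) = A·(4)^n + B·(2)^n.
From u(0) = -8: A + B = -8.
From u(1) = -3: 4A + 2B = -3.
Solving: A = \frac{13}{2}, B = - \frac{29}{2}.
So u(n) = - \frac{29 \cdot 2^{n}}{2} + \frac{13 \cdot 4^{n}}{2}.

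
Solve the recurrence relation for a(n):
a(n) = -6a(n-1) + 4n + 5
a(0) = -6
First-order linear with linear forcing.
Homogeneous solution: a_h(n) = A·(-6)^n.
Try particular a_p(n) = pn + q. Substituting:
  pn + q = -6(p(n-1) + q) + 4n + 5.
Matching the n-coefficient: p = -6p + 4 ⇒ p = \frac{4}{7}.
Matching constants: q = 6p - 6q + 5 ⇒ q = \frac{59}{49}.
General: a(n) = A·(-6)^n + \frac{4 n}{7} + \frac{59}{49}.
Apply a(0) = -6: A + \frac{59}{49} = -6 ⇒ A = - \frac{353}{49}.
So a(n) = - \frac{353 \left(-6\right)^{n}}{49} + \frac{4 n}{7} + \frac{59}{49}.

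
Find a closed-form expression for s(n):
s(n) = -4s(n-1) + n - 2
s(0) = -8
First-order linear with linear forcing.
Homogeneous solution: s_h(n) = A·(-4)^n.
Try particular s_p(n) = pn + q. Substituting:
  pn + q = -4(p(n-1) + q) + n - 2.
Matching the n-coefficient: p = -4p + 1 ⇒ p = \frac{1}{5}.
Matching constants: q = 4p - 4q - 2 ⇒ q = - \frac{6}{25}.
General: s(n) = A·(-4)^n + \frac{n}{5} - \frac{6}{25}.
Apply s(0) = -8: A - \frac{6}{25} = -8 ⇒ A = - \frac{194}{25}.
So s(n) = - \frac{194 \left(-4\right)^{n}}{25} + \frac{n}{5} - \frac{6}{25}.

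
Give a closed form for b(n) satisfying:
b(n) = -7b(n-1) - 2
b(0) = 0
First-order linear non-homogeneous.
Homogeneous solution: b_h(n) = A·(-7)^n.
Try constant particular solution b_p = K: K = -7K - 2 ⇒ K = - \frac{1}{4}.
General: b(n) = A·(-7)^n - \frac{1}{4}.
Apply b(0) = 0: A - \frac{1}{4} = 0 ⇒ A = \frac{1}{4}.
So b(n) = \frac{\left(-7\right)^{n}}{4} - \frac{1}{4}.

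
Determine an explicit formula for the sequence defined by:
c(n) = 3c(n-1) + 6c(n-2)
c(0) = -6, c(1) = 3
Characteristic equation: x² - 3x - 6 = 0.
Discriminant Δ = (3)² + 4·(6) = 33.
Roots r₁,₂ = (3 ± √33)/2, so r₁ = \frac{3}{2} + \frac{\sqrt{33}}{2}, r₂ = \frac{3}{2} - \frac{\sqrt{33}}{2}.
General solution: c(n) = A·r₁^n + B·r₂^n.
From the initial conditions, A + B = -6 and r₁A + r₂B = 3.
Since r₁ - r₂ = √33: A = (3 - (-6)r₂)/√33 = -3 + \frac{4 \sqrt{33}}{11}, and B = -6 - A = -3 - \frac{4 \sqrt{33}}{11}.
So c(n) = \left(-3 + \frac{4 \sqrt{33}}{11}\right)\left(\frac{3}{2} + \frac{\sqrt{33}}{2}\right)^n + \left(-3 - \frac{4 \sqrt{33}}{11}\right)\left(\frac{3}{2} - \frac{\sqrt{33}}{2}\right)^n.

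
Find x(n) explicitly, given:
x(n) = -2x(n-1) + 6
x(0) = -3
First-order linear non-homogeneous.
Homogeneous solution: x_h(n) = A·(-2)^n.
Try constant particular solution x_p = K: K = -2K + 6 ⇒ K = 2.
General: x(n) = A·(-2)^n + 2.
Apply x(0) = -3: A + 2 = -3 ⇒ A = -5.
So x(n) = 2 - 5 \left(-2\right)^{n}.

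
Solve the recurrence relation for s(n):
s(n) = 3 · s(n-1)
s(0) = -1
Pure geometric recurrence with ratio 3.
By induction s(n) = s(0) · (3)^n = - 3^{n}.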